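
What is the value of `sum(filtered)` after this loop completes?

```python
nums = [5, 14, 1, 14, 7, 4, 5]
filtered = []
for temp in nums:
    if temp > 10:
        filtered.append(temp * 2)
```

Sum of doubled values > 10
`filtered` takes the values: [] → [28] → [28, 28]
So `sum(filtered)` = 56

Answer: 56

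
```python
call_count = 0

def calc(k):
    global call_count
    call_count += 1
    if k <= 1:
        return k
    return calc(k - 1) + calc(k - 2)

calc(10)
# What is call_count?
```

Calls(k) = 1 + Calls(k-1) + Calls(k-2); Calls(0)=Calls(1)=1. For k=10 this gives 177.

Answer: 177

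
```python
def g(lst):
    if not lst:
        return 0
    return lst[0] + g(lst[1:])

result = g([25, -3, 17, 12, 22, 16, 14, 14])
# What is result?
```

25 + (-3) + 17 + 12 + 22 + 16 + 14 + 14 + 0 = 117

Answer: 117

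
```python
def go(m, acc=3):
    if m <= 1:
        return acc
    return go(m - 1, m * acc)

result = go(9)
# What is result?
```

Accumulator trace (n, acc): (9, 3) -> (8, 27) -> (7, 216) -> (6, 1512) -> (5, 9072) -> (4, 45360) -> (3, 181440) -> (2, 544320) -> (1, 1088640) -> return 1088640

Answer: 1088640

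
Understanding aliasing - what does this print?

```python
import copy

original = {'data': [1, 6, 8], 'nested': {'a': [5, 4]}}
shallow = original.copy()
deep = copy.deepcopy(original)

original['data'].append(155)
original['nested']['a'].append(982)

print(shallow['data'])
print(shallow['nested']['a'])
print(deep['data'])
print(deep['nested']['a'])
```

Key concept: comparing shallow vs deep copy.
Step by step:
`original = {'data': [1, 6, 8], 'nested': {'a': [5, 4]}}` → original = {'data': [1, 6, 8], 'nested': {'a': [5, 4]}}
`shallow = original.copy()` → shallow = {'data': [1, 6, 8], 'nested': {'a': [5, 4]}}
`deep = copy.deepcopy(original)` → deep = {'data': [1, 6, 8], 'nested': {'a': [5, 4]}}
`original['data'].append(155)` → original = {'data': [1, 6, 8, 155], 'nested': {'a': [5, 4]}}; shallow = {'data': [1, 6, 8, 155], 'nested': {'a': [5, 4]}}
`original['nested']['a'].append(982)` → original = {'data': [1, 6, 8, 155], 'nested': {'a': [5, 4, 982]}}; shallow = {'data': [1, 6, 8, 155], 'nested': {'a': [5, 4, 982]}}
`print(shallow['data'])` → prints [1, 6, 8, 155]
`print(shallow['nested']['a'])` → prints [5, 4, 982]
`print(deep['data'])` → prints [1, 6, 8]
`print(deep['nested']['a'])` → prints [5, 4]

Answer:
[1, 6, 8, 155]
[5, 4, 982]
[1, 6, 8]
[5, 4]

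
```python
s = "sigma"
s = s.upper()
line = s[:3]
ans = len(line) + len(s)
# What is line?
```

Trace:
`s = "sigma"` → s = 'sigma'
`s = s.upper()` → s = 'SIGMA'
`line = s[:3]` → line = 'SIG'
`ans = len(line) + len(s)` → ans = 8
So line = 'SIG'

Answer: 'SIG'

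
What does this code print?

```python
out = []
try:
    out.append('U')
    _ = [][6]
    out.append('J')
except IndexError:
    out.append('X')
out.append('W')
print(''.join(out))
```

Execution trace: 'U' (try body) → 'X' (except IndexError) → 'W' (after the try/except). Output: UXW

Answer: UXW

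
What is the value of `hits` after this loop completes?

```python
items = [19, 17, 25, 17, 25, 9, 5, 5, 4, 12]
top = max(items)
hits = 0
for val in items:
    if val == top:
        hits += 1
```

Count of max value 25 in [19, 17, 25, 17, 25, 9, 5, 5, 4, 12]
`hits` takes the values: 0 → 1 → 2

Answer: 2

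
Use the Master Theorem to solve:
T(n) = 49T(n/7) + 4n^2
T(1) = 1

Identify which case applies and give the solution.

a=49, b=7, f(n)=4n^2. log_7(49) = 2. Since c=2 = 2, Case 2 applies: T(n) = Θ(n^log_b(a) · log n) = O(n^2 log n).

Answer: O(n^2 log n) - Case 2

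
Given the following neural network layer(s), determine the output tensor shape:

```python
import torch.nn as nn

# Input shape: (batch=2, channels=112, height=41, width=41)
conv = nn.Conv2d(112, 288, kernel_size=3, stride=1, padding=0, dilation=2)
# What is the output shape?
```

Input: (2, 112, 41, 41) -> Output: (2, 288, 37, 37)

Answer: (2, 288, 37, 37)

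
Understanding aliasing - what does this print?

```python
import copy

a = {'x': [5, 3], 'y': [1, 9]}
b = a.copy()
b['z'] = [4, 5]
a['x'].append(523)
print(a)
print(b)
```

Key concept: shallow copy of dict with mutable values.
Step by step:
`a = {'x': [5, 3], 'y': [1, 9]}` → a = {'x': [5, 3], 'y': [1, 9]}
`b = a.copy()` → b = {'x': [5, 3], 'y': [1, 9]}
`b['z'] = [4, 5]` → b = {'x': [5, 3], 'y': [1, 9], 'z': [4, 5]}
`a['x'].append(523)` → a = {'x': [5, 3, 523], 'y': [1, 9]}; b = {'x': [5, 3, 523], 'y': [1, 9], 'z': [4, 5]}
`print(a)` → prints {'x': [5, 3, 523], 'y': [1, 9]}
`print(b)` → prints {'x': [5, 3, 523], 'y': [1, 9], 'z': [4, 5]}

Answer:
{'x': [5, 3, 523], 'y': [1, 9]}
{'x': [5, 3, 523], 'y': [1, 9], 'z': [4, 5]}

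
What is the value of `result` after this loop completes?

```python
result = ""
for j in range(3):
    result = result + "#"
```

Repeat '#' 3 times
`result` takes the values: "" → "#" → "##" → "###"

Answer: "###"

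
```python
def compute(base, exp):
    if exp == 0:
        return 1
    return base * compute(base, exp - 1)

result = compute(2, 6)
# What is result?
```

compute(2, 6) = 2 * 2 * 2 * 2 * 2 * 2 = 64

Answer: 64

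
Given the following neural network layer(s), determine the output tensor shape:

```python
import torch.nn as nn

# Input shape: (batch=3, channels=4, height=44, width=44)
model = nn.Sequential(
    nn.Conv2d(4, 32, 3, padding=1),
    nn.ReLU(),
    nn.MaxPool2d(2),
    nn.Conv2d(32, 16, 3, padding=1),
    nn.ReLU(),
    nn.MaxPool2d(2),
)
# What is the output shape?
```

Input: (3, 4, 44, 44) -> after first Conv2d: (3, 32, 44, 44) -> after first MaxPool2d: (3, 32, 22, 22) -> after second Conv2d: (3, 16, 22, 22) -> Output: (3, 16, 11, 11)

Answer: (3, 16, 11, 11)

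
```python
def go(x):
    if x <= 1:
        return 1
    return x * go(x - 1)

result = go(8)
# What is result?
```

go(8) = 8 * 7 * 6 * 5 * 4 * 3 * 2 * 1 = 40320

Answer: 40320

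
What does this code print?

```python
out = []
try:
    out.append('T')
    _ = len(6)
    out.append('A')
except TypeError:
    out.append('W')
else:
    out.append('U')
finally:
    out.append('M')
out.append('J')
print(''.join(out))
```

Execution trace: 'T' (try body) → 'W' (except TypeError) → 'M' (finally) → 'J' (after the try/except). Output: TWMJ

Answer: TWMJ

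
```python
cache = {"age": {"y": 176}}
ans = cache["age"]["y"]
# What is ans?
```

Trace:
`cache = {"age": {"y": 176}}` → cache = {'age': {'y': 176}}
`ans = cache["age"]["y"]` → ans = 176
So ans = 176

Answer: 176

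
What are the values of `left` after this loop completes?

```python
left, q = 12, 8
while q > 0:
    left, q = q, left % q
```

GCD of 12 and 8
`left` takes the values: 12 → 8 → 4

Answer: 4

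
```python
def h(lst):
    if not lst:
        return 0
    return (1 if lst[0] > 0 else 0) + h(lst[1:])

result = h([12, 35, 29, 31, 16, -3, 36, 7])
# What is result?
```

Count of positive elements in [12, 35, 29, 31, 16, -3, 36, 7] = 7

Answer: 7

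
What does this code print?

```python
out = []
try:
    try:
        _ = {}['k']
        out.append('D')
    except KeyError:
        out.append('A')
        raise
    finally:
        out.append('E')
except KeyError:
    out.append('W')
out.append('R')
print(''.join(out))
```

Execution trace: 'A' (inner except KeyError) → 'E' (inner finally) → 'W' (outer except KeyError) → 'R' (after the try/except). Output: AEWR

Answer: AEWR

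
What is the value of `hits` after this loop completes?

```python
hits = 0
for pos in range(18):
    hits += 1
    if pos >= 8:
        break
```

Loop breaks when pos reaches 8, hits is 9
`hits` takes the values: 0 → 1 → 2 → 3 → 4 → 5 → 6 → 7 → 8 → 9

Answer: 9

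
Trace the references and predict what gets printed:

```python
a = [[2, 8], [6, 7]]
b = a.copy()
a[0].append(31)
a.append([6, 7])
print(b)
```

Key concept: shallow copy with nested lists.
Step by step:
`a = [[2, 8], [6, 7]]` → a = [[2, 8], [6, 7]]
`b = a.copy()` → b = [[2, 8], [6, 7]]
`a[0].append(31)` → a = [[2, 8, 31], [6, 7]]; b = [[2, 8, 31], [6, 7]]
`a.append([6, 7])` → a = [[2, 8, 31], [6, 7], [6, 7]]
`print(b)` → prints [[2, 8, 31], [6, 7]]

Answer: [[2, 8, 31], [6, 7]]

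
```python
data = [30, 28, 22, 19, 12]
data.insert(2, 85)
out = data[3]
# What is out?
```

Trace:
`data = [30, 28, 22, 19, 12]` → data = [30, 28, 22, 19, 12]
`data.insert(2, 85)` → data = [30, 28, 85, 22, 19, 12]
`out = data[3]` → out = 22
So out = 22

Answer: 22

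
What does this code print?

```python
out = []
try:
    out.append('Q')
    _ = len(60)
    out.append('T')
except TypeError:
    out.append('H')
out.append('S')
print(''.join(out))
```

Execution trace: 'Q' (try body) → 'H' (except TypeError) → 'S' (after the try/except). Output: QHS

Answer: QHS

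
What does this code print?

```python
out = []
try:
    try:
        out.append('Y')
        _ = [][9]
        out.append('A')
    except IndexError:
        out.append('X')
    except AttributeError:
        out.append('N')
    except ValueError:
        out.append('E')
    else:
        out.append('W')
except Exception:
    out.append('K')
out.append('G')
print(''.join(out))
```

Execution trace: 'Y' (inner try body) → 'X' (inner except IndexError) → 'G' (after the try/except). Output: YXG

Answer: YXG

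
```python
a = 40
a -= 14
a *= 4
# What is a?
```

Trace:
`a = 40` → a = 40
`a -= 14` → a = 26
`a *= 4` → a = 104
So a = 104

Answer: 104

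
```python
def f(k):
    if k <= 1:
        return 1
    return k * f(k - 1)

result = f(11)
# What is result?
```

f(11) = 11 * 10 * 9 * 8 * 7 * 6 * 5 * 4 * 3 * 2 * 1 = 39916800

Answer: 39916800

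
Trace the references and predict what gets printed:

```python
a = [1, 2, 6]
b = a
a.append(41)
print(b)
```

Key concept: basic list aliasing.
Step by step:
`a = [1, 2, 6]` → a = [1, 2, 6]
`b = a` → b = [1, 2, 6] (same object as a)
`a.append(41)` → a = [1, 2, 6, 41] (same object as b); b = [1, 2, 6, 41] (same object as a)
`print(b)` → prints [1, 2, 6, 41]

Answer: [1, 2, 6, 41]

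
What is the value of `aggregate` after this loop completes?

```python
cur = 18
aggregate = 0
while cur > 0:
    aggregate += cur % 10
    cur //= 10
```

Sum digits of 18
`aggregate` takes the values: 0 → 8 → 9

Answer: 9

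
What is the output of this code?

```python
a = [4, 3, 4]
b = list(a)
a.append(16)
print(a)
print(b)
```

Key concept: list() constructor creates copy.
Step by step:
`a = [4, 3, 4]` → a = [4, 3, 4]
`b = list(a)` → b = [4, 3, 4]
`a.append(16)` → a = [4, 3, 4, 16]
`print(a)` → prints [4, 3, 4, 16]
`print(b)` → prints [4, 3, 4]

Answer:
[4, 3, 4, 16]
[4, 3, 4]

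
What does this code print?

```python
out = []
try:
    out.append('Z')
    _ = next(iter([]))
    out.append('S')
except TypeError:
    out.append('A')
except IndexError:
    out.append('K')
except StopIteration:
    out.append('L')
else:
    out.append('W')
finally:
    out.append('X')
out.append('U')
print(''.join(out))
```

Execution trace: 'Z' (try body) → 'L' (except StopIteration) → 'X' (finally) → 'U' (after the try/except). Output: ZLXU

Answer: ZLXU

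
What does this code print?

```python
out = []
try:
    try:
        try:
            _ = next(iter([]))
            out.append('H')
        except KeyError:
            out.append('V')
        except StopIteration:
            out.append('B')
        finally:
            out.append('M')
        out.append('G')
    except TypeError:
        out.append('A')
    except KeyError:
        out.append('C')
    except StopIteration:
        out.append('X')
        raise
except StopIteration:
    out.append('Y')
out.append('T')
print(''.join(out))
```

Execution trace: 'B' (inner except StopIteration) → 'M' (inner finally) → 'G' (try body, no exception) → 'T' (after the try/except). Output: BMGT

Answer: BMGT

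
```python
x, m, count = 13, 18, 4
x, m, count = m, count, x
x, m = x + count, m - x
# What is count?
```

Trace:
`x, m, count = 13, 18, 4` → x = 13; m = 18; count = 4
`x, m, count = m, count, x` → x = 18; m = 4; count = 13
`x, m = x + count, m - x` → x = 31; m = -14
So count = 13

Answer: 13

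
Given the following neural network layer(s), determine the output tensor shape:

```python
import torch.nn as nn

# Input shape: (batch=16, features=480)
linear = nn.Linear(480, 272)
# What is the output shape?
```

Input: (16, 480) -> Output: (16, 272)

Answer: (16, 272)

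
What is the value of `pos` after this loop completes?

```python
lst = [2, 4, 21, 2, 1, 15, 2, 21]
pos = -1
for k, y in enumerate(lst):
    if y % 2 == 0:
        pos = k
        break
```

First even number index in [2, 4, 21, 2, 1, 15, 2, 21]
`pos` takes the values: -1 → 0

Answer: 0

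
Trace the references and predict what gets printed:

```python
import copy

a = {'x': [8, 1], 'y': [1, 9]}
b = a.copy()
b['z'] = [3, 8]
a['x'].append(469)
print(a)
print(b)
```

Key concept: shallow copy of dict with mutable values.
Step by step:
`a = {'x': [8, 1], 'y': [1, 9]}` → a = {'x': [8, 1], 'y': [1, 9]}
`b = a.copy()` → b = {'x': [8, 1], 'y': [1, 9]}
`b['z'] = [3, 8]` → b = {'x': [8, 1], 'y': [1, 9], 'z': [3, 8]}
`a['x'].append(469)` → a = {'x': [8, 1, 469], 'y': [1, 9]}; b = {'x': [8, 1, 469], 'y': [1, 9], 'z': [3, 8]}
`print(a)` → prints {'x': [8, 1, 469], 'y': [1, 9]}
`print(b)` → prints {'x': [8, 1, 469], 'y': [1, 9], 'z': [3, 8]}

Answer:
{'x': [8, 1, 469], 'y': [1, 9]}
{'x': [8, 1, 469], 'y': [1, 9], 'z': [3, 8]}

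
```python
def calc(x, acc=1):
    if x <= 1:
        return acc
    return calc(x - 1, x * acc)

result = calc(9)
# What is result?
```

Accumulator trace (n, acc): (9, 1) -> (8, 9) -> (7, 72) -> (6, 504) -> (5, 3024) -> (4, 15120) -> (3, 60480) -> (2, 181440) -> (1, 362880) -> return 362880

Answer: 362880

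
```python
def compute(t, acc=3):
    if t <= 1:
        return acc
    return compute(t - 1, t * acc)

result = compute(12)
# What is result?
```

Accumulator trace (n, acc): (12, 3) -> (11, 36) -> (10, 396) -> (9, 3960) -> (8, 35640) -> (7, 285120) -> (6, 1995840) -> (5, 11975040) -> (4, 59875200) -> (3, 239500800) -> (2, 718502400) -> (1, 1437004800) -> return 1437004800

Answer: 1437004800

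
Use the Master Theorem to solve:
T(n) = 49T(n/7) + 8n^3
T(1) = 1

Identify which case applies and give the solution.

a=49, b=7, f(n)=8n^3. log_7(49) = 2. Since c=3 > 2 and the regularity condition holds (49(n/7)^3 = (49/7^3)n^3 with 49/7^3 < 1), Case 3 applies: T(n) = Θ(f(n)) = O(n^3).

Answer: O(n^3) - Case 3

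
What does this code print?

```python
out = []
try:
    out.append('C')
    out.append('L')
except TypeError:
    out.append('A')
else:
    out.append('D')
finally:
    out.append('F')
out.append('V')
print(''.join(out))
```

Execution trace: 'C' (try body) → 'L' (try body, no exception) → 'D' (else) → 'F' (finally) → 'V' (after the try/except). Output: CLDFV

Answer: CLDFV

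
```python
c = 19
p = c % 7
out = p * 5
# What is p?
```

Trace:
`c = 19` → c = 19
`p = c % 7` → p = 5
`out = p * 5` → out = 25
So p = 5

Answer: 5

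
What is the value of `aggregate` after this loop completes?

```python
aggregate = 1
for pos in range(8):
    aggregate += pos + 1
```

Start at 1, add 1 to 8 = 37
`aggregate` takes the values: 1 → 2 → 4 → 7 → 11 → 16 → 22 → 29 → 37

Answer: 37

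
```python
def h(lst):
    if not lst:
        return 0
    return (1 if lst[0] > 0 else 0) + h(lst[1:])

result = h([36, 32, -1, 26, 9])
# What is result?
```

Count of positive elements in [36, 32, -1, 26, 9] = 4

Answer: 4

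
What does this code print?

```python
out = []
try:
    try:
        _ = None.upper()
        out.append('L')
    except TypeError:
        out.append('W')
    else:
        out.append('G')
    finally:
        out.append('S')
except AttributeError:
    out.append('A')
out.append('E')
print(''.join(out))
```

Execution trace: 'S' (inner finally) → 'A' (outer except AttributeError) → 'E' (after the try/except). Output: SAE

Answer: SAE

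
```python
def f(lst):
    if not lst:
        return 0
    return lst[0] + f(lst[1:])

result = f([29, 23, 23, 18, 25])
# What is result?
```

29 + 23 + 23 + 18 + 25 + 0 = 118

Answer: 118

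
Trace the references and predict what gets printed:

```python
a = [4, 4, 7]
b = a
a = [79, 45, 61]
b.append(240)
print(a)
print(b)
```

Key concept: rebinding vs mutation: a is rebound to a new list, b still points at the original.
Step by step:
`a = [4, 4, 7]` → a = [4, 4, 7]
`b = a` → b = [4, 4, 7] (same object as a)
`a = [79, 45, 61]` → a = [79, 45, 61]
`b.append(240)` → b = [4, 4, 7, 240]
`print(a)` → prints [79, 45, 61]
`print(b)` → prints [4, 4, 7, 240]

Answer:
[79, 45, 61]
[4, 4, 7, 240]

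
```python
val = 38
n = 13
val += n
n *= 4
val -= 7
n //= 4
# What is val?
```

Trace:
`val = 38` → val = 38
`n = 13` → n = 13
`val += n` → val = 51
`n *= 4` → n = 52
`val -= 7` → val = 44
`n //= 4` → n = 13
So val = 44

Answer: 44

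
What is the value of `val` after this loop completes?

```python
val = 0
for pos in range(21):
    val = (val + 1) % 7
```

Increment mod 7, 21 times = 0
`val` takes the values: 0 → 1 → 2 → 3 → 4 → 5 → 6 → 0 → 1 → 2 → 3 → 4 → 5 → 6 → 0 → 1 → 2 → 3 → 4 → 5 → 6 → 0

Answer: 0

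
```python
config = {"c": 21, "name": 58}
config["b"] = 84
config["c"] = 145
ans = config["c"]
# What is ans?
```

Trace:
`config = {"c": 21, "name": 58}` → config = {'c': 21, 'name': 58}
`config["b"] = 84` → config = {'c': 21, 'name': 58, 'b': 84}
`config["c"] = 145` → config = {'c': 145, 'name': 58, 'b': 84}
`ans = config["c"]` → ans = 145
So ans = 145

Answer: 145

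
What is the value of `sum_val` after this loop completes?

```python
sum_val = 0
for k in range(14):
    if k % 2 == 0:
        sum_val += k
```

Sum of even numbers 0 to 13
`sum_val` takes the values: 0 → 2 → 6 → 12 → 20 → 30 → 42

Answer: 42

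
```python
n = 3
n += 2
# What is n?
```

Trace:
`n = 3` → n = 3
`n += 2` → n = 5
So n = 5

Answer: 5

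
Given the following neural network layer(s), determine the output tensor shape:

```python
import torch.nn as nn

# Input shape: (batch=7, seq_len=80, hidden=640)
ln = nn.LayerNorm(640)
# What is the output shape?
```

Input: (7, 80, 640) -> Output: (7, 80, 640)

Answer: (7, 80, 640)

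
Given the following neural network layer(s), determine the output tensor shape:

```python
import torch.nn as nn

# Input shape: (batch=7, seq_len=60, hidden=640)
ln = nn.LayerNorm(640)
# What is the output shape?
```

Input: (7, 60, 640) -> Output: (7, 60, 640)

Answer: (7, 60, 640)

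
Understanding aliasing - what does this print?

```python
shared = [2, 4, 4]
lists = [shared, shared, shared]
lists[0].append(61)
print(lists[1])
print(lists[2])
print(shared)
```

Key concept: list of same reference.
Step by step:
`shared = [2, 4, 4]` → shared = [2, 4, 4]
`lists = [shared, shared, shared]` → lists = [[2, 4, 4], [2, 4, 4], [2, 4, 4]]
`lists[0].append(61)` → shared = [2, 4, 4, 61]; lists = [[2, 4, 4, 61], [2, 4, 4, 61], [2, 4, 4, 61]]
`print(lists[1])` → prints [2, 4, 4, 61]
`print(lists[2])` → prints [2, 4, 4, 61]
`print(shared)` → prints [2, 4, 4, 61]

Answer:
[2, 4, 4, 61]
[2, 4, 4, 61]
[2, 4, 4, 61]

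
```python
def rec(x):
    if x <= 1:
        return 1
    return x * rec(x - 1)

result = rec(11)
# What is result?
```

rec(11) = 11 * 10 * 9 * 8 * 7 * 6 * 5 * 4 * 3 * 2 * 1 = 39916800

Answer: 39916800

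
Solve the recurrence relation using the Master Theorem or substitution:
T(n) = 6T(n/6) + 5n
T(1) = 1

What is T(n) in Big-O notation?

By Master Theorem: a=6, b=6, f(n)=5n. Since log_6(6) = 1 and f(n) = Θ(n^1), Case 2 applies. T(n) = O(n log n).

Answer: O(n log n)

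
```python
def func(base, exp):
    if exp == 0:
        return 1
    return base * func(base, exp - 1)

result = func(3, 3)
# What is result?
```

func(3, 3) = 3 * 3 * 3 = 27

Answer: 27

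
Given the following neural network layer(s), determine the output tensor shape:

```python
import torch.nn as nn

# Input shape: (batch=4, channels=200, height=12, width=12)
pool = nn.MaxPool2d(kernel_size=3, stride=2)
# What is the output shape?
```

Input: (4, 200, 12, 12) -> Output: (4, 200, 5, 5)

Answer: (4, 200, 5, 5)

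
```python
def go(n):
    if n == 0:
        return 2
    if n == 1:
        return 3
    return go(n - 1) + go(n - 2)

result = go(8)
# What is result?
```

Build up from base cases: go(0)=2, go(1)=3, go(2)=5, go(3)=8, go(4)=13, go(5)=21, go(6)=34, ..., go(8)=89

Answer: 89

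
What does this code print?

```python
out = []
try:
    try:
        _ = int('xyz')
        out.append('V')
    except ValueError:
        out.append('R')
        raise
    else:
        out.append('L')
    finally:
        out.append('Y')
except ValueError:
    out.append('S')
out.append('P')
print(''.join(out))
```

Execution trace: 'R' (inner except ValueError) → 'Y' (inner finally) → 'S' (outer except ValueError) → 'P' (after the try/except). Output: RYSP

Answer: RYSP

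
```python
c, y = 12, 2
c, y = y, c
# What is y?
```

Trace:
`c, y = 12, 2` → c = 12; y = 2
`c, y = y, c` → c = 2; y = 12
So y = 12

Answer: 12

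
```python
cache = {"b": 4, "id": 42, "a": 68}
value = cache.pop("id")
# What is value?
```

Trace:
`cache = {"b": 4, "id": 42, "a": 68}` → cache = {'b': 4, 'id': 42, 'a': 68}
`value = cache.pop("id")` → cache = {'b': 4, 'a': 68}; value = 42
So value = 42

Answer: 42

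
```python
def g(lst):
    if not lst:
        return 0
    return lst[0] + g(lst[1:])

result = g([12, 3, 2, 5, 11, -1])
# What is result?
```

12 + 3 + 2 + 5 + 11 + (-1) + 0 = 32

Answer: 32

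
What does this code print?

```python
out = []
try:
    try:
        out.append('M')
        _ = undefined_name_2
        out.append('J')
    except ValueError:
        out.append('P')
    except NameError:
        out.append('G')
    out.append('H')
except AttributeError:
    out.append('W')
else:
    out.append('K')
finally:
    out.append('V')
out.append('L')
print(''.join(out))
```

Execution trace: 'M' (inner try body) → 'G' (inner except NameError) → 'H' (try body, no exception) → 'K' (else) → 'V' (finally) → 'L' (after the try/except). Output: MGHKVL

Answer: MGHKVL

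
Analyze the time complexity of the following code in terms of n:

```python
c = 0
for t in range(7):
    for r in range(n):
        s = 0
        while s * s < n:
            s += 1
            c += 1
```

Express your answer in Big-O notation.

Each loop level contributes: 1 × n × √n. Multiplying the contributions gives O(n√n).

Answer: O(n√n)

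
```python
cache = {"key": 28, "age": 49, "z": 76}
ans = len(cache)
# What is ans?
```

Trace:
`cache = {"key": 28, "age": 49, "z": 76}` → cache = {'key': 28, 'age': 49, 'z': 76}
`ans = len(cache)` → ans = 3
So ans = 3

Answer: 3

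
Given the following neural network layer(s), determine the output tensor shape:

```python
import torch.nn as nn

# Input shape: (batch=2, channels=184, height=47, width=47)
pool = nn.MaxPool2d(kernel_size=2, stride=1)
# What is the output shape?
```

Input: (2, 184, 47, 47) -> Output: (2, 184, 46, 46)

Answer: (2, 184, 46, 46)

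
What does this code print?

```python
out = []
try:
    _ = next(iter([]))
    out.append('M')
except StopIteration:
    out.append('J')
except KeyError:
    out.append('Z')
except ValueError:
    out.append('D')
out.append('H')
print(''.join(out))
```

Execution trace: 'J' (except StopIteration) → 'H' (after the try/except). Output: JH

Answer: JH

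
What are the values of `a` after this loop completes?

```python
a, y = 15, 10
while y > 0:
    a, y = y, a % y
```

GCD of 15 and 10
`a` takes the values: 15 → 10 → 5

Answer: 5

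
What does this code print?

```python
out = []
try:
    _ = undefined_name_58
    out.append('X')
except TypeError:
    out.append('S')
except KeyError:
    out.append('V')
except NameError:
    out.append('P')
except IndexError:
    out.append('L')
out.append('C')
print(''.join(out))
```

Execution trace: 'P' (except NameError) → 'C' (after the try/except). Output: PC

Answer: PC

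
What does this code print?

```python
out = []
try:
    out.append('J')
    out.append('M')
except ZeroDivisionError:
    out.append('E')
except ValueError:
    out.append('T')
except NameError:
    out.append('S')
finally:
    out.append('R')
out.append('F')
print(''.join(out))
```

Execution trace: 'J' (try body) → 'M' (try body, no exception) → 'R' (finally) → 'F' (after the try/except). Output: JMRF

Answer: JMRF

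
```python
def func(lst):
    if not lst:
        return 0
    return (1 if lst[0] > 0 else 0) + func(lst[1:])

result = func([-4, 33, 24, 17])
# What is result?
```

Count of positive elements in [-4, 33, 24, 17] = 3

Answer: 3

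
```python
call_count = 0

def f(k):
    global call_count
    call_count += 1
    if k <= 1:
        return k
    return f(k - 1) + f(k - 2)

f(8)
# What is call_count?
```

Calls(k) = 1 + Calls(k-1) + Calls(k-2); Calls(0)=Calls(1)=1. For k=8 this gives 67.

Answer: 67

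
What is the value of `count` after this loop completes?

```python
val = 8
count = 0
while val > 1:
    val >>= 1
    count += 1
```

Count right shifts until 1
`count` takes the values: 0 → 1 → 2 → 3

Answer: 3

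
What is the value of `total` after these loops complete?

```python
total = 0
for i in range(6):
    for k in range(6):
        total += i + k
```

Sum of all i+k for i,k in 6x6
`total` takes the values: 0 → 1 → 3 → 6 → 10 → 15 → 16 → 18 → 21 → 25 → 30 → 36 → 38 → 41 → 45 → 50 → 56 → 63 → 66 → 70 → 75 → 81 → 88 → 96 → 100 → 105 → 111 → 118 → 126 → 135 → 140 → 146 → 153 → 161 → 170 → 180

Answer: 180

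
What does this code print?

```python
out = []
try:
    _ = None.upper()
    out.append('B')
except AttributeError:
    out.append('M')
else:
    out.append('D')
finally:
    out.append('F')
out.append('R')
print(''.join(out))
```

Execution trace: 'M' (except AttributeError) → 'F' (finally) → 'R' (after the try/except). Output: MFR

Answer: MFR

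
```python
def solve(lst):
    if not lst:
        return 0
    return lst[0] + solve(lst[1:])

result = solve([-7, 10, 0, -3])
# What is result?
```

(-7) + 10 + 0 + (-3) + 0 = 0

Answer: 0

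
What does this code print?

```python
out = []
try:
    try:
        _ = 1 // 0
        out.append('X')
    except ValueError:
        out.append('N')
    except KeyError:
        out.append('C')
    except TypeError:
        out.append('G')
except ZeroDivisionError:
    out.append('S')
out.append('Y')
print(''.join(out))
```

Execution trace: 'S' (outer except ZeroDivisionError) → 'Y' (after the try/except). Output: SY

Answer: SY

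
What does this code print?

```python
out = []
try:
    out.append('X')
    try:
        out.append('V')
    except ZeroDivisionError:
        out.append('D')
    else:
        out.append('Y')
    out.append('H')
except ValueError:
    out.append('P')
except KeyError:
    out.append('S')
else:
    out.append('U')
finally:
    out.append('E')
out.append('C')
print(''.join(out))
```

Execution trace: 'X' (try body) → 'V' (inner try body, no exception) → 'Y' (inner else) → 'H' (try body, no exception) → 'U' (else) → 'E' (finally) → 'C' (after the try/except). Output: XVYHUEC

Answer: XVYHUEC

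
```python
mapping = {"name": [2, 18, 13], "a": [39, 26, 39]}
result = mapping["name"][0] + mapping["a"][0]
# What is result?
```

Trace:
`mapping = {"name": [2, 18, 13], "a": [39, 26, 39]}` → mapping = {'name': [2, 18, 13], 'a': [39, 26, 39]}
`result = mapping["name"][0] + mapping["a"][0]` → result = 41
So result = 41

Answer: 41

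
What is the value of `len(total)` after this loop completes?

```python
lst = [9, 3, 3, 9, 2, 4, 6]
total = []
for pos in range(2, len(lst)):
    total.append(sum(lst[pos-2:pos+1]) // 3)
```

Number of 3-element averages
`total` takes the values: [] → [5] → [5, 5] → [5, 5, 4] → [5, 5, 4, 5] → [5, 5, 4, 5, 4]
So `len(total)` = 5

Answer: 5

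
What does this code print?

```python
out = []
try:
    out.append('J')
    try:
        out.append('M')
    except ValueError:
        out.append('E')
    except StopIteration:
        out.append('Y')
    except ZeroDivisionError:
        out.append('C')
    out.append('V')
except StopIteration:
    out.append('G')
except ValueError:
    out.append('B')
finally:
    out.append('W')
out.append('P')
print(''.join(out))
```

Execution trace: 'J' (try body) → 'M' (inner try body, no exception) → 'V' (try body, no exception) → 'W' (finally) → 'P' (after the try/except). Output: JMVWP

Answer: JMVWP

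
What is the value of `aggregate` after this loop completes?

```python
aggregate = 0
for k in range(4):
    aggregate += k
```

Sum of 0 to 3 = 6
`aggregate` takes the values: 0 → 1 → 3 → 6

Answer: 6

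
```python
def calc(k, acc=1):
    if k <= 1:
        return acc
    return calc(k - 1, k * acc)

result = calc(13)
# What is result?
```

Accumulator trace (n, acc): (13, 1) -> (12, 13) -> (11, 156) -> (10, 1716) -> (9, 17160) -> (8, 154440) -> (7, 1235520) -> (6, 8648640) -> (5, 51891840) -> (4, 259459200) -> (3, 1037836800) -> (2, 3113510400) -> (1, 6227020800) -> return 6227020800

Answer: 6227020800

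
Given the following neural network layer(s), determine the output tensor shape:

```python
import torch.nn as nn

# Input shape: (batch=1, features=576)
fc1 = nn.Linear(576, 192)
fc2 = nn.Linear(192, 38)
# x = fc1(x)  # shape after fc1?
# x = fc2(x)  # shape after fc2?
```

Input: (1, 576) -> after fc1: (1, 192) -> Output: (1, 38)

Answer: (1, 38)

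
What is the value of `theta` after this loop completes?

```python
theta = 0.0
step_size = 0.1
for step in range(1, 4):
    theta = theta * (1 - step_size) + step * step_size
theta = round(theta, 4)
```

Moving average with lr=0.1
`theta` takes the values: 0.0 → 0.1 → 0.29 → 0.561

Answer: 0.561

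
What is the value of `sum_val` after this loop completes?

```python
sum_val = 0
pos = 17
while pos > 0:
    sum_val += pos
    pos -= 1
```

Sum 17 down to 1
`sum_val` takes the values: 0 → 17 → 33 → 48 → 62 → 75 → 87 → 98 → 108 → 117 → 125 → 132 → 138 → 143 → 147 → 150 → 152 → 153

Answer: 153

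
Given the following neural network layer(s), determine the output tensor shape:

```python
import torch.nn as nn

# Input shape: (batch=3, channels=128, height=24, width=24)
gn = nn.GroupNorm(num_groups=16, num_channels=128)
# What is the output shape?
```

Input: (3, 128, 24, 24) -> Output: (3, 128, 24, 24)

Answer: (3, 128, 24, 24)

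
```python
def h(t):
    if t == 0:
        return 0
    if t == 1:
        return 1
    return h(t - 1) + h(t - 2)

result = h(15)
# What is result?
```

Build up from base cases: h(0)=0, h(1)=1, h(2)=1, h(3)=2, h(4)=3, h(5)=5, h(6)=8, ..., h(15)=610

Answer: 610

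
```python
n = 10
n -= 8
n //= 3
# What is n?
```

Trace:
`n = 10` → n = 10
`n -= 8` → n = 2
`n //= 3` → n = 0
So n = 0

Answer: 0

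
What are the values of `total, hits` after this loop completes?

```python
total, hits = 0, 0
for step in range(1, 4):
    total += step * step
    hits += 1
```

Sum of squares and count
`total, hits` takes the values: (0, 0) → (1, 0) → (1, 1) → (5, 1) → (5, 2) → (14, 2) → (14, 3)

Answer: 14, 3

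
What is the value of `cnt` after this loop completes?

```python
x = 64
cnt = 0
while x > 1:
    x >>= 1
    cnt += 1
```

Count right shifts until 1
`cnt` takes the values: 0 → 1 → 2 → 3 → 4 → 5 → 6

Answer: 6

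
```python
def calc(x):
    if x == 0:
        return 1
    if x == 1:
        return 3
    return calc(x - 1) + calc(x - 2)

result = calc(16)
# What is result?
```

Build up from base cases: calc(0)=1, calc(1)=3, calc(2)=4, calc(3)=7, calc(4)=11, calc(5)=18, calc(6)=29, ..., calc(16)=3571

Answer: 3571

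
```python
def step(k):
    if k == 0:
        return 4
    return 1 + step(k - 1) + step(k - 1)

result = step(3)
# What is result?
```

step(k) = 1 + 2·step(k-1), step(0)=4. Closed form: (4+1)·2^3 - 1 = 39.

Answer: 39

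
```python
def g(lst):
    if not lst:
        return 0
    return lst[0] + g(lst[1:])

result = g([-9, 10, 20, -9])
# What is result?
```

(-9) + 10 + 20 + (-9) + 0 = 12

Answer: 12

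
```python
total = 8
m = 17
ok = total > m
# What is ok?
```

Trace:
`total = 8` → total = 8
`m = 17` → m = 17
`ok = total > m` → ok = False
So ok = False

Answer: False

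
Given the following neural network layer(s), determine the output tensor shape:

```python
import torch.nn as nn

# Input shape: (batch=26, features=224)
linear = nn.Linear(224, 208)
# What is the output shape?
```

Input: (26, 224) -> Output: (26, 208)

Answer: (26, 208)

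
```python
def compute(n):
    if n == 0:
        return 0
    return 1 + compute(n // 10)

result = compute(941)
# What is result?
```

Count of digits of 941: 3

Answer: 3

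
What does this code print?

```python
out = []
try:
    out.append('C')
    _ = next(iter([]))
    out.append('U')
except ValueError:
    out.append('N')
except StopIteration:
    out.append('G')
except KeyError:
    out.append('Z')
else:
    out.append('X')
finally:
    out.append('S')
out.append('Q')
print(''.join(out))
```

Execution trace: 'C' (try body) → 'G' (except StopIteration) → 'S' (finally) → 'Q' (after the try/except). Output: CGSQ

Answer: CGSQ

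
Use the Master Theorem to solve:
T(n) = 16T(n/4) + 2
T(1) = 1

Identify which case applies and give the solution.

a=16, b=4, f(n)=2. log_4(16) = 2. Since c=0 < 2, Case 1 applies: T(n) = Θ(n^log_b(a)) = O(n^2).

Answer: O(n^2) - Case 1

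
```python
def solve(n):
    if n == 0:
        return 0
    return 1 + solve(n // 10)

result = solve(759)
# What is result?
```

Count of digits of 759: 3

Answer: 3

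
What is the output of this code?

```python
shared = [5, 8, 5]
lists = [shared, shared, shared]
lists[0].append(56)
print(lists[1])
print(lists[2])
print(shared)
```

Key concept: list of same reference.
Step by step:
`shared = [5, 8, 5]` → shared = [5, 8, 5]
`lists = [shared, shared, shared]` → lists = [[5, 8, 5], [5, 8, 5], [5, 8, 5]]
`lists[0].append(56)` → shared = [5, 8, 5, 56]; lists = [[5, 8, 5, 56], [5, 8, 5, 56], [5, 8, 5, 56]]
`print(lists[1])` → prints [5, 8, 5, 56]
`print(lists[2])` → prints [5, 8, 5, 56]
`print(shared)` → prints [5, 8, 5, 56]

Answer:
[5, 8, 5, 56]
[5, 8, 5, 56]
[5, 8, 5, 56]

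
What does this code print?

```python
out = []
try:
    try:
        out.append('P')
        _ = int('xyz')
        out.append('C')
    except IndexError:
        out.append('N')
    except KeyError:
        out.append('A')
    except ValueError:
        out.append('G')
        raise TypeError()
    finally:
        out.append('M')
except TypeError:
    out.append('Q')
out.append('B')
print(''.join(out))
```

Execution trace: 'P' (inner try body) → 'G' (inner except ValueError) → 'M' (inner finally) → 'Q' (outer except TypeError) → 'B' (after the try/except). Output: PGMQB

Answer: PGMQB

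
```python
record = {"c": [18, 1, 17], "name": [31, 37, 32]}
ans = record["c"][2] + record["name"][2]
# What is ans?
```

Trace:
`record = {"c": [18, 1, 17], "name": [31, 37, 32]}` → record = {'c': [18, 1, 17], 'name': [31, 37, 32]}
`ans = record["c"][2] + record["name"][2]` → ans = 49
So ans = 49

Answer: 49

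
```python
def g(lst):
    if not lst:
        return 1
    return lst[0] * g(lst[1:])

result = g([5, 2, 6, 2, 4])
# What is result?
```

Product over [5, 2, 6, 2, 4] = 5 * 2 * 6 * 2 * 4 = 480

Answer: 480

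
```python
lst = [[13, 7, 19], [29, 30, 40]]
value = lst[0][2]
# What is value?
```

Trace:
`lst = [[13, 7, 19], [29, 30, 40]]` → lst = [[13, 7, 19], [29, 30, 40]]
`value = lst[0][2]` → value = 19
So value = 19

Answer: 19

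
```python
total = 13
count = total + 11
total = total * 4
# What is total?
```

Trace:
`total = 13` → total = 13
`count = total + 11` → count = 24
`total = total * 4` → total = 52
So total = 52

Answer: 52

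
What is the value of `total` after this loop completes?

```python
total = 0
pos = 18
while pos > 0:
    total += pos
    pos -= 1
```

Sum 18 down to 1
`total` takes the values: 0 → 18 → 35 → 51 → 66 → 80 → 93 → 105 → 116 → 126 → 135 → 143 → 150 → 156 → 161 → 165 → 168 → 170 → 171

Answer: 171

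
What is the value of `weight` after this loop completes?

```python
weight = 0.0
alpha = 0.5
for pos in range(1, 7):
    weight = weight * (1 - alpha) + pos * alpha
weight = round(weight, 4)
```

Moving average with lr=0.5
`weight` takes the values: 0.0 → 0.5 → 1.25 → 2.125 → 3.0625 → 4.03125 → 5.015625 → 5.0156

Answer: 5.0156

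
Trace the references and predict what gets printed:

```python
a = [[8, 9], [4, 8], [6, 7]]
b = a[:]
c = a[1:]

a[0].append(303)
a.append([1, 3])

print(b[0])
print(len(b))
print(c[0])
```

Key concept: slice with nested mutation.
Step by step:
`a = [[8, 9], [4, 8], [6, 7]]` → a = [[8, 9], [4, 8], [6, 7]]
`b = a[:]` → b = [[8, 9], [4, 8], [6, 7]]
`c = a[1:]` → c = [[4, 8], [6, 7]]
`a[0].append(303)` → a = [[8, 9, 303], [4, 8], [6, 7]]; b = [[8, 9, 303], [4, 8], [6, 7]]
`a.append([1, 3])` → a = [[8, 9, 303], [4, 8], [6, 7], [1, 3]]
`print(b[0])` → prints [8, 9, 303]
`print(len(b))` → prints 3
`print(c[0])` → prints [4, 8]

Answer:
[8, 9, 303]
3
[4, 8]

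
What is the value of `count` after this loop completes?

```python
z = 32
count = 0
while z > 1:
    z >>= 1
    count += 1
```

Count right shifts until 1
`count` takes the values: 0 → 1 → 2 → 3 → 4 → 5

Answer: 5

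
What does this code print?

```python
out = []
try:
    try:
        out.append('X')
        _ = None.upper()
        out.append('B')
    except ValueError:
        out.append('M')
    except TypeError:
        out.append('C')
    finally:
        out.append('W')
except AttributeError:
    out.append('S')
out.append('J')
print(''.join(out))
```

Execution trace: 'X' (try body) → 'W' (finally) → 'S' (outer except AttributeError) → 'J' (after the try/except). Output: XWSJ

Answer: XWSJ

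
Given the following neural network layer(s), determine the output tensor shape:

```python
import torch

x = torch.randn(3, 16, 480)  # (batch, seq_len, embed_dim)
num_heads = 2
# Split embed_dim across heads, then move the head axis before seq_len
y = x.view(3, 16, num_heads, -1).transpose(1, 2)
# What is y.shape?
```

Input: (3, 16, 480) -> head_dim = 480 // 2 = 240; after view: (3, 16, 2, 240) -> after transpose(1, 2): (3, 2, 16, 240) -> Output: (3, 2, 16, 240)

Answer: (3, 2, 16, 240)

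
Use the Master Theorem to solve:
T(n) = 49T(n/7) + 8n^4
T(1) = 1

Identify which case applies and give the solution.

a=49, b=7, f(n)=8n^4. log_7(49) = 2. Since c=4 > 2 and the regularity condition holds (49(n/7)^4 = (49/7^4)n^4 with 49/7^4 < 1), Case 3 applies: T(n) = Θ(f(n)) = O(n^4).

Answer: O(n^4) - Case 3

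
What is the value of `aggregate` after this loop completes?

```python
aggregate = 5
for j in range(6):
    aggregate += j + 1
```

Start at 5, add 1 to 6 = 26
`aggregate` takes the values: 5 → 6 → 8 → 11 → 15 → 20 → 26

Answer: 26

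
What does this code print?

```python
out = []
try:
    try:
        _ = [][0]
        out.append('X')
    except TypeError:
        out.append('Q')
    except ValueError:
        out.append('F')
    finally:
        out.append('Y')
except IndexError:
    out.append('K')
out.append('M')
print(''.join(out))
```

Execution trace: 'Y' (finally) → 'K' (outer except IndexError) → 'M' (after the try/except). Output: YKM

Answer: YKM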